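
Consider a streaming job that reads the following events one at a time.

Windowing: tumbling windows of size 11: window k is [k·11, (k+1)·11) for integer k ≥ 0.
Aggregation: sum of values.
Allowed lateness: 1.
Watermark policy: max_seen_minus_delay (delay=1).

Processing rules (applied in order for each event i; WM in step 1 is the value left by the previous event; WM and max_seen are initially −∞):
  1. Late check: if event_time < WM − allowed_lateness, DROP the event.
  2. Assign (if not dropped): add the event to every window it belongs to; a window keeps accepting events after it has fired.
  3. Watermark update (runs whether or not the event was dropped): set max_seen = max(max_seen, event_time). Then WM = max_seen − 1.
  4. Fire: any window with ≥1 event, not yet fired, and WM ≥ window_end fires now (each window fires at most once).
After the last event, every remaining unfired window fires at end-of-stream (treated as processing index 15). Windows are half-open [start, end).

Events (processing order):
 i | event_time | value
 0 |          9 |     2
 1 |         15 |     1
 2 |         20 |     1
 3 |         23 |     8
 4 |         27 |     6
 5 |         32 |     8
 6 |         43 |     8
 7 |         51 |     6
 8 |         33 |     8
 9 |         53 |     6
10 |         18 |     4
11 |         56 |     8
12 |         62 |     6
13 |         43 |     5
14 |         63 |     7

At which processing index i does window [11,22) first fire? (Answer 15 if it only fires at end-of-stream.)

3

i=0 t=9 v=2: → [0,11); WM=8
i=1 t=15 v=1: → [11,22); WM=14; [0,11) fires=2
i=2 t=20 v=1: → [11,22); WM=19
i=3 t=23 v=8: → [22,33); WM=22; [11,22) fires=2
i=4 t=27 v=6: → [22,33); WM=26
i=5 t=32 v=8: → [22,33); WM=31
i=6 t=43 v=8: → [33,44); WM=42; [22,33) fires=22
i=7 t=51 v=6: → [44,55); WM=50; [33,44) fires=8
i=8 t=33 v=8: DROP (t<50-1); WM=50
i=9 t=53 v=6: → [44,55); WM=52
i=10 t=18 v=4: DROP (t<52-1); WM=52
i=11 t=56 v=8: → [55,66); WM=55; [44,55) fires=12
i=12 t=62 v=6: → [55,66); WM=61
i=13 t=43 v=5: DROP (t<61-1); WM=61
i=14 t=63 v=7: → [55,66); WM=62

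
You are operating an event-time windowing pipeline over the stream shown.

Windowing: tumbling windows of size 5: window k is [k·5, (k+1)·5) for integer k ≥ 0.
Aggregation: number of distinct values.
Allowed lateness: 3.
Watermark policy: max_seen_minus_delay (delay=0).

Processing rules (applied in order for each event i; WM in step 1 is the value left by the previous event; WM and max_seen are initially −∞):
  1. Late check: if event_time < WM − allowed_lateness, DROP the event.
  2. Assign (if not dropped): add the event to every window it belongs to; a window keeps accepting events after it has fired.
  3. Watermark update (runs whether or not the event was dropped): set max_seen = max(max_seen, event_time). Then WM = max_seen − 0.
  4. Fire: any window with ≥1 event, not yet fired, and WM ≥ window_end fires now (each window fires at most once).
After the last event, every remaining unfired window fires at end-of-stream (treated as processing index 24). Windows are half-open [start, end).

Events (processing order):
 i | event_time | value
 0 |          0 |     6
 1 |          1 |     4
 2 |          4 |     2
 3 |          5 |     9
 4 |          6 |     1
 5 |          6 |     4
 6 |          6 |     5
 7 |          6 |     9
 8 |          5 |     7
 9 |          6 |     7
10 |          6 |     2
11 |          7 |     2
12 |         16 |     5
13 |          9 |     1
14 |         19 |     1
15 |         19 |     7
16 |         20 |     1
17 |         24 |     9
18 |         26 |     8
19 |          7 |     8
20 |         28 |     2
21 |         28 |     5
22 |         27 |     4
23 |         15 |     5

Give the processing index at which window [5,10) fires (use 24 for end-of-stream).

i=0 t=0 v=6: → [0,5); WM=0
i=1 t=1 v=4: → [0,5); WM=1
i=2 t=4 v=2: → [0,5); WM=4
i=3 t=5 v=9: → [5,10); WM=5; [0,5) fires=3
i=4 t=6 v=1: → [5,10); WM=6
i=5 t=6 v=4: → [5,10); WM=6
i=6 t=6 v=5: → [5,10); WM=6
i=7 t=6 v=9: → [5,10); WM=6
i=8 t=5 v=7: → [5,10); WM=6
i=9 t=6 v=7: → [5,10); WM=6
i=10 t=6 v=2: → [5,10); WM=6
i=11 t=7 v=2: → [5,10); WM=7
i=12 t=16 v=5: → [15,20); WM=16; [5,10) fires=6
i=13 t=9 v=1: DROP (t<16-3); WM=16
i=14 t=19 v=1: → [15,20); WM=19
i=15 t=19 v=7: → [15,20); WM=19
i=16 t=20 v=1: → [20,25); WM=20; [15,20) fires=3
i=17 t=24 v=9: → [20,25); WM=24
i=18 t=26 v=8: → [25,30); WM=26; [20,25) fires=2
i=19 t=7 v=8: DROP (t<26-3); WM=26
i=20 t=28 v=2: → [25,30); WM=28
i=21 t=28 v=5: → [25,30); WM=28
i=22 t=27 v=4: → [25,30); WM=28
i=23 t=15 v=5: DROP (t<28-3); WM=28

12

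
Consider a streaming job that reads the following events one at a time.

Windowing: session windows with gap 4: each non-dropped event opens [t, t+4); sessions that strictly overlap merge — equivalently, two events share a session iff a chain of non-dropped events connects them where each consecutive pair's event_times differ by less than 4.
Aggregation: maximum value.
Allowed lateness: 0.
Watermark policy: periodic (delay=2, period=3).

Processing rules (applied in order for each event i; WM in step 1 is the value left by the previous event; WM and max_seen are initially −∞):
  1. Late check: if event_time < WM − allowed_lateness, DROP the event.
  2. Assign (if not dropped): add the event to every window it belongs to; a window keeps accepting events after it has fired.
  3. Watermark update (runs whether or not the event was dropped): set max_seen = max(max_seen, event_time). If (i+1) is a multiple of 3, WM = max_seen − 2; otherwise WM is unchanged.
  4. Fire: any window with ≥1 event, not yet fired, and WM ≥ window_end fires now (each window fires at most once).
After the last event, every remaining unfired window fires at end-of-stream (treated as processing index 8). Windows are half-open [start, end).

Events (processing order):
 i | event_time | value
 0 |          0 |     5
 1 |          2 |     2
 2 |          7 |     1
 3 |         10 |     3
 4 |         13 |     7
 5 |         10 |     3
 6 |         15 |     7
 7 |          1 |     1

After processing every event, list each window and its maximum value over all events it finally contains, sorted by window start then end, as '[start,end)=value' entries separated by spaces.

i=0 t=0 v=5: → [0,4); WM=−∞
i=1 t=2 v=2: → [0,6); WM=−∞
i=2 t=7 v=1: → [7,11); WM=5
i=3 t=10 v=3: → [7,14); WM=5
i=4 t=13 v=7: → [7,17); WM=5
i=5 t=10 v=3: → [7,17); WM=11
i=6 t=15 v=7: → [7,19); WM=11
i=7 t=1 v=1: DROP (t<11-0); WM=11

[0,6)=5 [7,19)=7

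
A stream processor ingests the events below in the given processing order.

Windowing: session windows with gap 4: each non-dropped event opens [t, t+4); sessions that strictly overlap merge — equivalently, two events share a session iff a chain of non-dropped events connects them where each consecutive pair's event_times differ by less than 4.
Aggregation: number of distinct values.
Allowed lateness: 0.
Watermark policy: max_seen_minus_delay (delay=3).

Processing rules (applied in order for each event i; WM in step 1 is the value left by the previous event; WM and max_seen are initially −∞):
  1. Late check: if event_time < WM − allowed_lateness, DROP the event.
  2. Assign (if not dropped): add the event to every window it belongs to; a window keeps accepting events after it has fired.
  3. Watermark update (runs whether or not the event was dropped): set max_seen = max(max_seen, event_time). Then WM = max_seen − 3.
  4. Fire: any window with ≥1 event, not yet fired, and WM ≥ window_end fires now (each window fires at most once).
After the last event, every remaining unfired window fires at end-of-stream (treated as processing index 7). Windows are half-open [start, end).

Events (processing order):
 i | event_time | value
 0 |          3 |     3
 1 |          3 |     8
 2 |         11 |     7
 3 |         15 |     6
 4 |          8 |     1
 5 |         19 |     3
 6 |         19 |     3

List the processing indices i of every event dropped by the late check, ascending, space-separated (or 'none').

4

i=0 t=3 v=3: → [3,7); WM=0
i=1 t=3 v=8: → [3,7); WM=0
i=2 t=11 v=7: → [11,15); WM=8
i=3 t=15 v=6: → [15,19); WM=12
i=4 t=8 v=1: DROP (t<12-0); WM=12
i=5 t=19 v=3: → [19,23); WM=16
i=6 t=19 v=3: → [19,23); WM=16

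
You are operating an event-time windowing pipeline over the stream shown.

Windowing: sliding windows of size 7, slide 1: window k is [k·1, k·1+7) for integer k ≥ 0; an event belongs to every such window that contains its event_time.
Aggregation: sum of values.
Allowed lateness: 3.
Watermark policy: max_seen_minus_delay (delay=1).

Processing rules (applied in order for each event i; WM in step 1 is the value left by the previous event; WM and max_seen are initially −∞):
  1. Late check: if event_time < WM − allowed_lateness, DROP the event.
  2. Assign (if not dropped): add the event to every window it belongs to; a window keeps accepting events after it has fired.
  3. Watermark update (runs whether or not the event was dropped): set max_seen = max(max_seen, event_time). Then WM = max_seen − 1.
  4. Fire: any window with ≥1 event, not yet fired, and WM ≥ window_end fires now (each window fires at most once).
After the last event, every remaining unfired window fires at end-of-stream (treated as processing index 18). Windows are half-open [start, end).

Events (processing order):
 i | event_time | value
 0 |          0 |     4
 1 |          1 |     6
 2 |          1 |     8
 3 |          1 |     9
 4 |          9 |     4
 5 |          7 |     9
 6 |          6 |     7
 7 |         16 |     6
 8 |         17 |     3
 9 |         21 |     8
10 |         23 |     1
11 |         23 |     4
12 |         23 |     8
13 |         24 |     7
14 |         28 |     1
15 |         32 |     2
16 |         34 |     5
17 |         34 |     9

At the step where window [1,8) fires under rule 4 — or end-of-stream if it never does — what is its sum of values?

i=0 t=0 v=4: → [0,7); WM=-1
i=1 t=1 v=6: → [1,8),[0,7); WM=0
i=2 t=1 v=8: → [1,8),[0,7); WM=0
i=3 t=1 v=9: → [1,8),[0,7); WM=0
i=4 t=9 v=4: → [9,16),[8,15),[7,14),[6,13),[5,12),[4,11),[3,10); WM=8; [0,7) fires=27 [1,8) fires=23
i=5 t=7 v=9: → [7,14),[6,13),[5,12),[4,11),[3,10),[2,9),[1,8); WM=8
i=6 t=6 v=7: → [6,13),[5,12),[4,11),[3,10),[2,9),[1,8),[0,7); WM=8
i=7 t=16 v=6: → [16,23),[15,22),[14,21),[13,20),[12,19),[11,18),[10,17); WM=15; [2,9) fires=16 [3,10) fires=20 [4,11) fires=20 [5,12) fires=20 [6,13) fires=20 [7,14) fires=13 [8,15) fires=4
i=8 t=17 v=3: → [17,24),[16,23),[15,22),[14,21),[13,20),[12,19),[11,18); WM=16; [9,16) fires=4
i=9 t=21 v=8: → [21,28),[20,27),[19,26),[18,25),[17,24),[16,23),[15,22); WM=20; [10,17) fires=6 [11,18) fires=9 [12,19) fires=9 [13,20) fires=9
i=10 t=23 v=1: → [23,30),[22,29),[21,28),[20,27),[19,26),[18,25),[17,24); WM=22; [14,21) fires=9 [15,22) fires=17
i=11 t=23 v=4: → [23,30),[22,29),[21,28),[20,27),[19,26),[18,25),[17,24); WM=22
i=12 t=23 v=8: → [23,30),[22,29),[21,28),[20,27),[19,26),[18,25),[17,24); WM=22
i=13 t=24 v=7: → [24,31),[23,30),[22,29),[21,28),[20,27),[19,26),[18,25); WM=23; [16,23) fires=17
i=14 t=28 v=1: → [28,35),[27,34),[26,33),[25,32),[24,31),[23,30),[22,29); WM=27; [17,24) fires=24 [18,25) fires=28 [19,26) fires=28 [20,27) fires=28
i=15 t=32 v=2: → [32,39),[31,38),[30,37),[29,36),[28,35),[27,34),[26,33); WM=31; [21,28) fires=28 [22,29) fires=21 [23,30) fires=21 [24,31) fires=8
i=16 t=34 v=5: → [34,41),[33,40),[32,39),[31,38),[30,37),[29,36),[28,35); WM=33; [25,32) fires=1 [26,33) fires=3
i=17 t=34 v=9: → [34,41),[33,40),[32,39),[31,38),[30,37),[29,36),[28,35); WM=33

23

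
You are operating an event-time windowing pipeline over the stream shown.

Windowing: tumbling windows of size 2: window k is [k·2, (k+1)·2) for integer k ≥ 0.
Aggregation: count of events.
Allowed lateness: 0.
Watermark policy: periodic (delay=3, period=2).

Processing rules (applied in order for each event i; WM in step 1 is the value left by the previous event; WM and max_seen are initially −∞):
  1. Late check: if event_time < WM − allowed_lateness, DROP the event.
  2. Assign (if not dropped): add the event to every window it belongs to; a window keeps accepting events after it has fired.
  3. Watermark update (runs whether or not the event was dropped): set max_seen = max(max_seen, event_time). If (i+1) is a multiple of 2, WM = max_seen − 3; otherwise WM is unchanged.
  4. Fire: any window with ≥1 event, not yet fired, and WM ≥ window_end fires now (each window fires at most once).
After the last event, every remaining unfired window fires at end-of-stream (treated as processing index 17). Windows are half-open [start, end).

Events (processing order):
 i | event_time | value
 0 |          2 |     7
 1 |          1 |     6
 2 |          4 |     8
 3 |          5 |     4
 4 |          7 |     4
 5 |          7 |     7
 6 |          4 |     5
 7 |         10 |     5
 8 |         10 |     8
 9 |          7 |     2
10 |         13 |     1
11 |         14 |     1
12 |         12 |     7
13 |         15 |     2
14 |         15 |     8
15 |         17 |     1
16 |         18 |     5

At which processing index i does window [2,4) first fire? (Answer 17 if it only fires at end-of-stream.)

i=0 t=2 v=7: → [2,4); WM=−∞
i=1 t=1 v=6: → [0,2); WM=-1
i=2 t=4 v=8: → [4,6); WM=-1
i=3 t=5 v=4: → [4,6); WM=2; [0,2) fires=1
i=4 t=7 v=4: → [6,8); WM=2
i=5 t=7 v=7: → [6,8); WM=4; [2,4) fires=1
i=6 t=4 v=5: → [4,6); WM=4
i=7 t=10 v=5: → [10,12); WM=7; [4,6) fires=3
i=8 t=10 v=8: → [10,12); WM=7
i=9 t=7 v=2: → [6,8); WM=7
i=10 t=13 v=1: → [12,14); WM=7
i=11 t=14 v=1: → [14,16); WM=11; [6,8) fires=3
i=12 t=12 v=7: → [12,14); WM=11
i=13 t=15 v=2: → [14,16); WM=12; [10,12) fires=2
i=14 t=15 v=8: → [14,16); WM=12
i=15 t=17 v=1: → [16,18); WM=14; [12,14) fires=2
i=16 t=18 v=5: → [18,20); WM=14

5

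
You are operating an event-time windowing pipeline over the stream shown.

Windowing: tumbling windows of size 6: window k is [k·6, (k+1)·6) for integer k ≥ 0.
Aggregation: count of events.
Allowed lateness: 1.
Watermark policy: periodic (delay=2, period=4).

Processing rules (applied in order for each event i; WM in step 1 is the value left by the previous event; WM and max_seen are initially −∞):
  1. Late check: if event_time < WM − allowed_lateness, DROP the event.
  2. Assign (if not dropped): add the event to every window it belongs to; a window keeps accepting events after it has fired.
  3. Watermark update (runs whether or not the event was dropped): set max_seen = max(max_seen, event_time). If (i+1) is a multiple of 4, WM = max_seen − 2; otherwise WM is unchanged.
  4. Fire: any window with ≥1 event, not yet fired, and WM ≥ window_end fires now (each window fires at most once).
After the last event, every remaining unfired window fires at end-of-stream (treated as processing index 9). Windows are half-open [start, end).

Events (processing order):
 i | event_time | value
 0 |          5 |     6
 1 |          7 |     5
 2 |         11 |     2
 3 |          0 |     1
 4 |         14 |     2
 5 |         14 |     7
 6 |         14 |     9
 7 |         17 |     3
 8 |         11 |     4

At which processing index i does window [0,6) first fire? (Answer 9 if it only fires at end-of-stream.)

3

i=0 t=5 v=6: → [0,6); WM=−∞
i=1 t=7 v=5: → [6,12); WM=−∞
i=2 t=11 v=2: → [6,12); WM=−∞
i=3 t=0 v=1: → [0,6); WM=9; [0,6) fires=2
i=4 t=14 v=2: → [12,18); WM=9
i=5 t=14 v=7: → [12,18); WM=9
i=6 t=14 v=9: → [12,18); WM=9
i=7 t=17 v=3: → [12,18); WM=15; [6,12) fires=2
i=8 t=11 v=4: DROP (t<15-1); WM=15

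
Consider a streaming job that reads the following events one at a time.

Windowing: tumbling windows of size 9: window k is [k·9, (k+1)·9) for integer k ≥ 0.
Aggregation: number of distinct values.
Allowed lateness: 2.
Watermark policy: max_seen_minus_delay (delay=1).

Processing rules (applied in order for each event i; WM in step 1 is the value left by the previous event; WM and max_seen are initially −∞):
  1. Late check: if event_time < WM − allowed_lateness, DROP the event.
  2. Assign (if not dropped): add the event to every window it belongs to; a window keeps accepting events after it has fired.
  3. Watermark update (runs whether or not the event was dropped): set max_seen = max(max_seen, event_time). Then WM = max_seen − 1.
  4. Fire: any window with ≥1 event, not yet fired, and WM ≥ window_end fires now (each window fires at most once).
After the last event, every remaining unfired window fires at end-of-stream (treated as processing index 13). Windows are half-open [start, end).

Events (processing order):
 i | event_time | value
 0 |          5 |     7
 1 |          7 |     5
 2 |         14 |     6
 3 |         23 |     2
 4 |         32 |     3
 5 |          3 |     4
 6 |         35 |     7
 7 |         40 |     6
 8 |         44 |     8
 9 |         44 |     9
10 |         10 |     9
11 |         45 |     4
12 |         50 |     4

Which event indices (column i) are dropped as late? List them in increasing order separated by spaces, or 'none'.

5 10

i=0 t=5 v=7: → [0,9); WM=4
i=1 t=7 v=5: → [0,9); WM=6
i=2 t=14 v=6: → [9,18); WM=13; [0,9) fires=2
i=3 t=23 v=2: → [18,27); WM=22; [9,18) fires=1
i=4 t=32 v=3: → [27,36); WM=31; [18,27) fires=1
i=5 t=3 v=4: DROP (t<31-2); WM=31
i=6 t=35 v=7: → [27,36); WM=34
i=7 t=40 v=6: → [36,45); WM=39; [27,36) fires=2
i=8 t=44 v=8: → [36,45); WM=43
i=9 t=44 v=9: → [36,45); WM=43
i=10 t=10 v=9: DROP (t<43-2); WM=43
i=11 t=45 v=4: → [45,54); WM=44
i=12 t=50 v=4: → [45,54); WM=49; [36,45) fires=3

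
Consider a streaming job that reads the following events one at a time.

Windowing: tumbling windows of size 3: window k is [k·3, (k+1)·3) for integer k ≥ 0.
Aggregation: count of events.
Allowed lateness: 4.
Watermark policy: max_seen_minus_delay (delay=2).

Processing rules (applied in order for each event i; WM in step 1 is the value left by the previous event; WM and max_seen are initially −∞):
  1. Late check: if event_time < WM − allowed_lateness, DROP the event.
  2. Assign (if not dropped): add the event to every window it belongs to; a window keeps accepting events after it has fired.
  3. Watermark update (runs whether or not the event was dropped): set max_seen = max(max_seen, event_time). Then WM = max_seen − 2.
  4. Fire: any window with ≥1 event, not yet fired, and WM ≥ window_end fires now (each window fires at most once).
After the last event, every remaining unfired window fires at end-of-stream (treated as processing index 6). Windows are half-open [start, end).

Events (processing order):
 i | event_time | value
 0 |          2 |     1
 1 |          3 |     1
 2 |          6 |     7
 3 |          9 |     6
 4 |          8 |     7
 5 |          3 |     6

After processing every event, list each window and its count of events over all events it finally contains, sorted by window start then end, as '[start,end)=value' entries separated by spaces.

i=0 t=2 v=1: → [0,3); WM=0
i=1 t=3 v=1: → [3,6); WM=1
i=2 t=6 v=7: → [6,9); WM=4; [0,3) fires=1
i=3 t=9 v=6: → [9,12); WM=7; [3,6) fires=1
i=4 t=8 v=7: → [6,9); WM=7
i=5 t=3 v=6: → [3,6); WM=7

[0,3)=1 [3,6)=2 [6,9)=2 [9,12)=1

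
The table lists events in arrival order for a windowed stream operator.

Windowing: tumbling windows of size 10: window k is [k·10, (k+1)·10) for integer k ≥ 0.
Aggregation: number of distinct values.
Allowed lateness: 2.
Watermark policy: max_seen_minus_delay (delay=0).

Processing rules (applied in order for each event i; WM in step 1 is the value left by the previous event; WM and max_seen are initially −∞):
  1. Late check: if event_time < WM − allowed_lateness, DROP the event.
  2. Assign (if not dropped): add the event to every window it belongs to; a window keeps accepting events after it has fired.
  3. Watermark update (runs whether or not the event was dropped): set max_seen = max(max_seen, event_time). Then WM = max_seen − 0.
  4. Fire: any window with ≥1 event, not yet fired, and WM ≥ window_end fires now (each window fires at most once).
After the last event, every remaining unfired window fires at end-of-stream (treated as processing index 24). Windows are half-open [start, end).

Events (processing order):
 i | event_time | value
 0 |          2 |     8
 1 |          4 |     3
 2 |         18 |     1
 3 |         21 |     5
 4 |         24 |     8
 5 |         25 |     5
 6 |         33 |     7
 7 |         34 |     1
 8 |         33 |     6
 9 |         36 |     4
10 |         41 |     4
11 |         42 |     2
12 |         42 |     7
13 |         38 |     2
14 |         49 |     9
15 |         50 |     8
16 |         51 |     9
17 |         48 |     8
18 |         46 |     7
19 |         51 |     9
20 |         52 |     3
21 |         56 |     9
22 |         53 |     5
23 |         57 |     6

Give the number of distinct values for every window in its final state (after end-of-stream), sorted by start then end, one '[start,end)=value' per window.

i=0 t=2 v=8: → [0,10); WM=2
i=1 t=4 v=3: → [0,10); WM=4
i=2 t=18 v=1: → [10,20); WM=18; [0,10) fires=2
i=3 t=21 v=5: → [20,30); WM=21; [10,20) fires=1
i=4 t=24 v=8: → [20,30); WM=24
i=5 t=25 v=5: → [20,30); WM=25
i=6 t=33 v=7: → [30,40); WM=33; [20,30) fires=2
i=7 t=34 v=1: → [30,40); WM=34
i=8 t=33 v=6: → [30,40); WM=34
i=9 t=36 v=4: → [30,40); WM=36
i=10 t=41 v=4: → [40,50); WM=41; [30,40) fires=4
i=11 t=42 v=2: → [40,50); WM=42
i=12 t=42 v=7: → [40,50); WM=42
i=13 t=38 v=2: DROP (t<42-2); WM=42
i=14 t=49 v=9: → [40,50); WM=49
i=15 t=50 v=8: → [50,60); WM=50; [40,50) fires=4
i=16 t=51 v=9: → [50,60); WM=51
i=17 t=48 v=8: DROP (t<51-2); WM=51
i=18 t=46 v=7: DROP (t<51-2); WM=51
i=19 t=51 v=9: → [50,60); WM=51
i=20 t=52 v=3: → [50,60); WM=52
i=21 t=56 v=9: → [50,60); WM=56
i=22 t=53 v=5: DROP (t<56-2); WM=56
i=23 t=57 v=6: → [50,60); WM=57

[0,10)=2 [10,20)=1 [20,30)=2 [30,40)=4 [40,50)=4 [50,60)=4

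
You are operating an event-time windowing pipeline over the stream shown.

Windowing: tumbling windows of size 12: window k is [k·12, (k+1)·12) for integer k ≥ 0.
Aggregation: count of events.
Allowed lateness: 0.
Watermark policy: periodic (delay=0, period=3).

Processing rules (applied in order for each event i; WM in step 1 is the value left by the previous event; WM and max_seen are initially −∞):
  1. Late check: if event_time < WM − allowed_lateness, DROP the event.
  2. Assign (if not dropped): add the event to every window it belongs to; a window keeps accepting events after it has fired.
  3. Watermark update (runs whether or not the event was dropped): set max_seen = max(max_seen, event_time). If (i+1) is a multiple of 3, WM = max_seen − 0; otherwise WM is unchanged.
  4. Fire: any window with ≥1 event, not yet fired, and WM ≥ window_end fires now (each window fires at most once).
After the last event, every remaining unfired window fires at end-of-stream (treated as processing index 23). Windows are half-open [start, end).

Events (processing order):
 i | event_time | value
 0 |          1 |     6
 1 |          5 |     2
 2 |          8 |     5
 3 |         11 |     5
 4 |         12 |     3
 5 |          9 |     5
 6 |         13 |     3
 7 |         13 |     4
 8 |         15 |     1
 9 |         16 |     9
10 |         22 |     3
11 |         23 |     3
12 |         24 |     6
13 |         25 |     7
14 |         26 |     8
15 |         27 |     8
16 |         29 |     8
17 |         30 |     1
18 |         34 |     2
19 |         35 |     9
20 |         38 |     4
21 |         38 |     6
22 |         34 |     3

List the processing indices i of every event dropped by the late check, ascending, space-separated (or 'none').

22

i=0 t=1 v=6: → [0,12); WM=−∞
i=1 t=5 v=2: → [0,12); WM=−∞
i=2 t=8 v=5: → [0,12); WM=8
i=3 t=11 v=5: → [0,12); WM=8
i=4 t=12 v=3: → [12,24); WM=8
i=5 t=9 v=5: → [0,12); WM=12; [0,12) fires=5
i=6 t=13 v=3: → [12,24); WM=12
i=7 t=13 v=4: → [12,24); WM=12
i=8 t=15 v=1: → [12,24); WM=15
i=9 t=16 v=9: → [12,24); WM=15
i=10 t=22 v=3: → [12,24); WM=15
i=11 t=23 v=3: → [12,24); WM=23
i=12 t=24 v=6: → [24,36); WM=23
i=13 t=25 v=7: → [24,36); WM=23
i=14 t=26 v=8: → [24,36); WM=26; [12,24) fires=7
i=15 t=27 v=8: → [24,36); WM=26
i=16 t=29 v=8: → [24,36); WM=26
i=17 t=30 v=1: → [24,36); WM=30
i=18 t=34 v=2: → [24,36); WM=30
i=19 t=35 v=9: → [24,36); WM=30
i=20 t=38 v=4: → [36,48); WM=38; [24,36) fires=8
i=21 t=38 v=6: → [36,48); WM=38
i=22 t=34 v=3: DROP (t<38-0); WM=38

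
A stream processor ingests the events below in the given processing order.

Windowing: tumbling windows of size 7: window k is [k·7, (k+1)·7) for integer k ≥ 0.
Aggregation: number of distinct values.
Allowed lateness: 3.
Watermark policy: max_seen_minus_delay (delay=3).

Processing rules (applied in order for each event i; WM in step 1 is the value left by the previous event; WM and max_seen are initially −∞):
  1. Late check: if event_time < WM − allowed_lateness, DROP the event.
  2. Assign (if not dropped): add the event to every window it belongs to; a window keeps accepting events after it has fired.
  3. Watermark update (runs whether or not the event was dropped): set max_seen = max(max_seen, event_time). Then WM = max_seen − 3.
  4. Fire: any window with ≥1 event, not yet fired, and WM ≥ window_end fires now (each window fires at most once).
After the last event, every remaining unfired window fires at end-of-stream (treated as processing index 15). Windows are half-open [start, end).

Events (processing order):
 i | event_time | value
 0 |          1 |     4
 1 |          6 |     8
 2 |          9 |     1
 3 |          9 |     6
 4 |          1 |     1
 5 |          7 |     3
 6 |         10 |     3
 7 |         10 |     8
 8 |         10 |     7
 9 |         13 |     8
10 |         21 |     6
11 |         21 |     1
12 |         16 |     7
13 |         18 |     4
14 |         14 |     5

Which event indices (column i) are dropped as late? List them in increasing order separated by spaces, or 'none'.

4 14

i=0 t=1 v=4: → [0,7); WM=-2
i=1 t=6 v=8: → [0,7); WM=3
i=2 t=9 v=1: → [7,14); WM=6
i=3 t=9 v=6: → [7,14); WM=6
i=4 t=1 v=1: DROP (t<6-3); WM=6
i=5 t=7 v=3: → [7,14); WM=6
i=6 t=10 v=3: → [7,14); WM=7; [0,7) fires=2
i=7 t=10 v=8: → [7,14); WM=7
i=8 t=10 v=7: → [7,14); WM=7
i=9 t=13 v=8: → [7,14); WM=10
i=10 t=21 v=6: → [21,28); WM=18; [7,14) fires=5
i=11 t=21 v=1: → [21,28); WM=18
i=12 t=16 v=7: → [14,21); WM=18
i=13 t=18 v=4: → [14,21); WM=18
i=14 t=14 v=5: DROP (t<18-3); WM=18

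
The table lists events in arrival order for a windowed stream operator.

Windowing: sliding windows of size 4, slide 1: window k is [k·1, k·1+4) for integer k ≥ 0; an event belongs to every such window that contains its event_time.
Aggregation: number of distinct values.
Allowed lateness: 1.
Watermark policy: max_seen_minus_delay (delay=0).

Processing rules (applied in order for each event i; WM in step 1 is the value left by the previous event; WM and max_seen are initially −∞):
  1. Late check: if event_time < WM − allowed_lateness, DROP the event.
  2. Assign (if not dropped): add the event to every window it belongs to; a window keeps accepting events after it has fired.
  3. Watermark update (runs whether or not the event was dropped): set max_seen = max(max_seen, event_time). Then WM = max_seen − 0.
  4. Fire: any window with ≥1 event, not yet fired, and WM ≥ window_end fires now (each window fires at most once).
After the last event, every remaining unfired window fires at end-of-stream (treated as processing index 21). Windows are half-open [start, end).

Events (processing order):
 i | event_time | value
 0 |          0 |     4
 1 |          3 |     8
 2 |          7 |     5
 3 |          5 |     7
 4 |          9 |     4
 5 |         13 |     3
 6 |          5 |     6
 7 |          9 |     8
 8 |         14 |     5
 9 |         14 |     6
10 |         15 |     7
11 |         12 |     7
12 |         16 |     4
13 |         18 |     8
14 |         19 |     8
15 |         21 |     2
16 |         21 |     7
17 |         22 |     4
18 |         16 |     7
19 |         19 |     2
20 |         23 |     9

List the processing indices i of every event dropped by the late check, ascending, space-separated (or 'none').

3 6 7 11 18 19

i=0 t=0 v=4: → [0,4); WM=0
i=1 t=3 v=8: → [3,7),[2,6),[1,5),[0,4); WM=3
i=2 t=7 v=5: → [7,11),[6,10),[5,9),[4,8); WM=7; [0,4) fires=2 [1,5) fires=1 [2,6) fires=1 [3,7) fires=1
i=3 t=5 v=7: DROP (t<7-1); WM=7
i=4 t=9 v=4: → [9,13),[8,12),[7,11),[6,10); WM=9; [4,8) fires=1 [5,9) fires=1
i=5 t=13 v=3: → [13,17),[12,16),[11,15),[10,14); WM=13; [6,10) fires=2 [7,11) fires=2 [8,12) fires=1 [9,13) fires=1
i=6 t=5 v=6: DROP (t<13-1); WM=13
i=7 t=9 v=8: DROP (t<13-1); WM=13
i=8 t=14 v=5: → [14,18),[13,17),[12,16),[11,15); WM=14; [10,14) fires=1
i=9 t=14 v=6: → [14,18),[13,17),[12,16),[11,15); WM=14
i=10 t=15 v=7: → [15,19),[14,18),[13,17),[12,16); WM=15; [11,15) fires=3
i=11 t=12 v=7: DROP (t<15-1); WM=15
i=12 t=16 v=4: → [16,20),[15,19),[14,18),[13,17); WM=16; [12,16) fires=4
i=13 t=18 v=8: → [18,22),[17,21),[16,20),[15,19); WM=18; [13,17) fires=5 [14,18) fires=4
i=14 t=19 v=8: → [19,23),[18,22),[17,21),[16,20); WM=19; [15,19) fires=3
i=15 t=21 v=2: → [21,25),[20,24),[19,23),[18,22); WM=21; [16,20) fires=2 [17,21) fires=1
i=16 t=21 v=7: → [21,25),[20,24),[19,23),[18,22); WM=21
i=17 t=22 v=4: → [22,26),[21,25),[20,24),[19,23); WM=22; [18,22) fires=3
i=18 t=16 v=7: DROP (t<22-1); WM=22
i=19 t=19 v=2: DROP (t<22-1); WM=22
i=20 t=23 v=9: → [23,27),[22,26),[21,25),[20,24); WM=23; [19,23) fires=4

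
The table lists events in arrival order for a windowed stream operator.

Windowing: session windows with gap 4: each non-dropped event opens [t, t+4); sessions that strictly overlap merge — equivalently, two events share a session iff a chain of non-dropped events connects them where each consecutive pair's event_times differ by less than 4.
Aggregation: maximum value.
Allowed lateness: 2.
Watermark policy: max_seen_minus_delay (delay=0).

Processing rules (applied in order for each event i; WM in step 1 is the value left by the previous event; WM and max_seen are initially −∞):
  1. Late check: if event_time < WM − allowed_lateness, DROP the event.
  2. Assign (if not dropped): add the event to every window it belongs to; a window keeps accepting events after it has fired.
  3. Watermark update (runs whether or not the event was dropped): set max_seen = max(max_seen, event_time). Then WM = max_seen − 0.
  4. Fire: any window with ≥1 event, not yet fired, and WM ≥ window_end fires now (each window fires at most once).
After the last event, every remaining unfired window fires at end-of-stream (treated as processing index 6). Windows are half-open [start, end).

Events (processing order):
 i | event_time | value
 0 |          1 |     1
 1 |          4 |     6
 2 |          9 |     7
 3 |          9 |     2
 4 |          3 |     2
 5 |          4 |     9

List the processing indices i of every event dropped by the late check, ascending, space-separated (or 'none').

i=0 t=1 v=1: → [1,5); WM=1
i=1 t=4 v=6: → [1,8); WM=4
i=2 t=9 v=7: → [9,13); WM=9
i=3 t=9 v=2: → [9,13); WM=9
i=4 t=3 v=2: DROP (t<9-2); WM=9
i=5 t=4 v=9: DROP (t<9-2); WM=9

4 5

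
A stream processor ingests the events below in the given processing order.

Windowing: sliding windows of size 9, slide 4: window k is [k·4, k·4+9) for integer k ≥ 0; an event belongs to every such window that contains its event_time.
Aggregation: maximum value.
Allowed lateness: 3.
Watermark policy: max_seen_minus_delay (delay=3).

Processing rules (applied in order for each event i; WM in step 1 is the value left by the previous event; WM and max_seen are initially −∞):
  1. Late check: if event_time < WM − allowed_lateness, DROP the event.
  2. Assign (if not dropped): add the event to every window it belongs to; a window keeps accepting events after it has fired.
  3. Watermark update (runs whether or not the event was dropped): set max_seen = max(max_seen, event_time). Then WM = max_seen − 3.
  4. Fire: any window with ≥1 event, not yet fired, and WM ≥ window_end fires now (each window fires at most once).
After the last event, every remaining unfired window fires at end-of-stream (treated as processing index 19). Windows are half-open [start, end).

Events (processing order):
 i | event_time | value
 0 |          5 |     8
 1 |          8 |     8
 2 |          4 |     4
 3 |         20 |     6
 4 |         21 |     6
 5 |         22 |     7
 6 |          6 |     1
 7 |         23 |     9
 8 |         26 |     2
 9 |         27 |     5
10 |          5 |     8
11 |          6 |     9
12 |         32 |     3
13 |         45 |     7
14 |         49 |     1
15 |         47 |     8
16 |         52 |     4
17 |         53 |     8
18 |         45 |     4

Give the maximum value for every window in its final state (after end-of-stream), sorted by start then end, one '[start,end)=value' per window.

[0,9)=8 [4,13)=8 [8,17)=8 [12,21)=6 [16,25)=9 [20,29)=9 [24,33)=5 [28,37)=3 [32,41)=3 [40,49)=8 [44,53)=8 [48,57)=8 [52,61)=8

i=0 t=5 v=8: → [4,13),[0,9); WM=2
i=1 t=8 v=8: → [8,17),[4,13),[0,9); WM=5
i=2 t=4 v=4: → [4,13),[0,9); WM=5
i=3 t=20 v=6: → [20,29),[16,25),[12,21); WM=17; [0,9) fires=8 [4,13) fires=8 [8,17) fires=8
i=4 t=21 v=6: → [20,29),[16,25); WM=18
i=5 t=22 v=7: → [20,29),[16,25); WM=19
i=6 t=6 v=1: DROP (t<19-3); WM=19
i=7 t=23 v=9: → [20,29),[16,25); WM=20
i=8 t=26 v=2: → [24,33),[20,29); WM=23; [12,21) fires=6
i=9 t=27 v=5: → [24,33),[20,29); WM=24
i=10 t=5 v=8: DROP (t<24-3); WM=24
i=11 t=6 v=9: DROP (t<24-3); WM=24
i=12 t=32 v=3: → [32,41),[28,37),[24,33); WM=29; [16,25) fires=9 [20,29) fires=9
i=13 t=45 v=7: → [44,53),[40,49); WM=42; [24,33) fires=5 [28,37) fires=3 [32,41) fires=3
i=14 t=49 v=1: → [48,57),[44,53); WM=46
i=15 t=47 v=8: → [44,53),[40,49); WM=46
i=16 t=52 v=4: → [52,61),[48,57),[44,53); WM=49; [40,49) fires=8
i=17 t=53 v=8: → [52,61),[48,57); WM=50
i=18 t=45 v=4: DROP (t<50-3); WM=50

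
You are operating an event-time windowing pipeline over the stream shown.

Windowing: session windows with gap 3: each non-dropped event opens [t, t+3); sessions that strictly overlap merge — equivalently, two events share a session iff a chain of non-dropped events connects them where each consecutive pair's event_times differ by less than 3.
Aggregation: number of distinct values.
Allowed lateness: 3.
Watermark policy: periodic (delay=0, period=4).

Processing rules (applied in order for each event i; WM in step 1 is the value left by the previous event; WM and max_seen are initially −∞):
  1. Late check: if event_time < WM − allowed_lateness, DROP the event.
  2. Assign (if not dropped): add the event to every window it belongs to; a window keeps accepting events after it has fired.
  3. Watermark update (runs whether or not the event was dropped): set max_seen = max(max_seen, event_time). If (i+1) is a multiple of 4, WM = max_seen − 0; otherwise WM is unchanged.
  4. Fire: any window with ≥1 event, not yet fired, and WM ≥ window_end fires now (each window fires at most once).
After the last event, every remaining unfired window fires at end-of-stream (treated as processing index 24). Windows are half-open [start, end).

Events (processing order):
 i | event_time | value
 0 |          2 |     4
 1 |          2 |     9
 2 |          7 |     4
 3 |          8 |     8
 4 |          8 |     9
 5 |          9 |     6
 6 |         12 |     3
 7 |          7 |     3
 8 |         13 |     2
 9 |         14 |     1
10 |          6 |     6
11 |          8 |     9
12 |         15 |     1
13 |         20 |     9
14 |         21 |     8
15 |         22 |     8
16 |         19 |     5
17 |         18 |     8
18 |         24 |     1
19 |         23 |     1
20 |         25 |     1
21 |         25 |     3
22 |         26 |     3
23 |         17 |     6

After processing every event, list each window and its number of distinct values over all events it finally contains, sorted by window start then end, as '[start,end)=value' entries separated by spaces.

[2,5)=2 [7,12)=5 [12,18)=3 [19,29)=5

i=0 t=2 v=4: → [2,5); WM=−∞
i=1 t=2 v=9: → [2,5); WM=−∞
i=2 t=7 v=4: → [7,10); WM=−∞
i=3 t=8 v=8: → [7,11); WM=8
i=4 t=8 v=9: → [7,11); WM=8
i=5 t=9 v=6: → [7,12); WM=8
i=6 t=12 v=3: → [12,15); WM=8
i=7 t=7 v=3: → [7,12); WM=12
i=8 t=13 v=2: → [12,16); WM=12
i=9 t=14 v=1: → [12,17); WM=12
i=10 t=6 v=6: DROP (t<12-3); WM=12
i=11 t=8 v=9: DROP (t<12-3); WM=14
i=12 t=15 v=1: → [12,18); WM=14
i=13 t=20 v=9: → [20,23); WM=14
i=14 t=21 v=8: → [20,24); WM=14
i=15 t=22 v=8: → [20,25); WM=22
i=16 t=19 v=5: → [19,25); WM=22
i=17 t=18 v=8: DROP (t<22-3); WM=22
i=18 t=24 v=1: → [19,27); WM=22
i=19 t=23 v=1: → [19,27); WM=24
i=20 t=25 v=1: → [19,28); WM=24
i=21 t=25 v=3: → [19,28); WM=24
i=22 t=26 v=3: → [19,29); WM=24
i=23 t=17 v=6: DROP (t<24-3); WM=26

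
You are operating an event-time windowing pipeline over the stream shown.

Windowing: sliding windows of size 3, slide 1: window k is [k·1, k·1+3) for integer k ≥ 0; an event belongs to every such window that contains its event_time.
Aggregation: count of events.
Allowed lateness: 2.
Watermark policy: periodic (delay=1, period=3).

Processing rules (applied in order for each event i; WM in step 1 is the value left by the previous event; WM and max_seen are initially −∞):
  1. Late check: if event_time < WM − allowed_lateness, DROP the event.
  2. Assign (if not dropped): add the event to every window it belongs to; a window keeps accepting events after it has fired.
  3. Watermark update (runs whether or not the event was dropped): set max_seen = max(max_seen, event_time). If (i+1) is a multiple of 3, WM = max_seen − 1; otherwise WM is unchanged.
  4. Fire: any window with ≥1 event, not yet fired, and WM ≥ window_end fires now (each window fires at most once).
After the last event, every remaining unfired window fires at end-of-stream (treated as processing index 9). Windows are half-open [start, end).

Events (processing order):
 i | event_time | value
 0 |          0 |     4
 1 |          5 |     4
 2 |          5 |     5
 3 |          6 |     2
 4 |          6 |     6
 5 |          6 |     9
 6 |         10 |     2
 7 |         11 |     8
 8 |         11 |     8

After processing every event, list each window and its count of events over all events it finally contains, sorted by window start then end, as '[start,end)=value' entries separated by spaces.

[0,3)=1 [3,6)=2 [4,7)=5 [5,8)=5 [6,9)=3 [8,11)=1 [9,12)=3 [10,13)=3 [11,14)=2

i=0 t=0 v=4: → [0,3); WM=−∞
i=1 t=5 v=4: → [5,8),[4,7),[3,6); WM=−∞
i=2 t=5 v=5: → [5,8),[4,7),[3,6); WM=4; [0,3) fires=1
i=3 t=6 v=2: → [6,9),[5,8),[4,7); WM=4
i=4 t=6 v=6: → [6,9),[5,8),[4,7); WM=4
i=5 t=6 v=9: → [6,9),[5,8),[4,7); WM=5
i=6 t=10 v=2: → [10,13),[9,12),[8,11); WM=5
i=7 t=11 v=8: → [11,14),[10,13),[9,12); WM=5
i=8 t=11 v=8: → [11,14),[10,13),[9,12); WM=10; [3,6) fires=2 [4,7) fires=5 [5,8) fires=5 [6,9) fires=3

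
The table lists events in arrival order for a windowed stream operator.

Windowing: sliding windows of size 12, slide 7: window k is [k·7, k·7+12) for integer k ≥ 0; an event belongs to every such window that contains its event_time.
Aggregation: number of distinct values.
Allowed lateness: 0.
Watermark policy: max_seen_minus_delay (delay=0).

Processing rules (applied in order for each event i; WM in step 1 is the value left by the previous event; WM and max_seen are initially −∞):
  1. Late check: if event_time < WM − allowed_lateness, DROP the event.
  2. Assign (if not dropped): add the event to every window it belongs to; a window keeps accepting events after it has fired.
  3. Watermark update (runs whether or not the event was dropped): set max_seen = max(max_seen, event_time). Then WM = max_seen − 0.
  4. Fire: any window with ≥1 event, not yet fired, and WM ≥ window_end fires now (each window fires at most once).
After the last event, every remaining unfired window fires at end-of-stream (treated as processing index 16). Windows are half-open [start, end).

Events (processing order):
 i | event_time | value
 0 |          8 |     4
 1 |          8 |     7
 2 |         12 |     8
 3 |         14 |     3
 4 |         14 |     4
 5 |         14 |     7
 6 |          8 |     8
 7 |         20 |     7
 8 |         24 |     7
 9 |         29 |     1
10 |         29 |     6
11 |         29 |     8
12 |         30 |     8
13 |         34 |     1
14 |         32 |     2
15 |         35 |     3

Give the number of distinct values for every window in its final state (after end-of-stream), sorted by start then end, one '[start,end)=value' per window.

[0,12)=2 [7,19)=4 [14,26)=3 [21,33)=4 [28,40)=4 [35,47)=1

i=0 t=8 v=4: → [7,19),[0,12); WM=8
i=1 t=8 v=7: → [7,19),[0,12); WM=8
i=2 t=12 v=8: → [7,19); WM=12; [0,12) fires=2
i=3 t=14 v=3: → [14,26),[7,19); WM=14
i=4 t=14 v=4: → [14,26),[7,19); WM=14
i=5 t=14 v=7: → [14,26),[7,19); WM=14
i=6 t=8 v=8: DROP (t<14-0); WM=14
i=7 t=20 v=7: → [14,26); WM=20; [7,19) fires=4
i=8 t=24 v=7: → [21,33),[14,26); WM=24
i=9 t=29 v=1: → [28,40),[21,33); WM=29; [14,26) fires=3
i=10 t=29 v=6: → [28,40),[21,33); WM=29
i=11 t=29 v=8: → [28,40),[21,33); WM=29
i=12 t=30 v=8: → [28,40),[21,33); WM=30
i=13 t=34 v=1: → [28,40); WM=34; [21,33) fires=4
i=14 t=32 v=2: DROP (t<34-0); WM=34
i=15 t=35 v=3: → [35,47),[28,40); WM=35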